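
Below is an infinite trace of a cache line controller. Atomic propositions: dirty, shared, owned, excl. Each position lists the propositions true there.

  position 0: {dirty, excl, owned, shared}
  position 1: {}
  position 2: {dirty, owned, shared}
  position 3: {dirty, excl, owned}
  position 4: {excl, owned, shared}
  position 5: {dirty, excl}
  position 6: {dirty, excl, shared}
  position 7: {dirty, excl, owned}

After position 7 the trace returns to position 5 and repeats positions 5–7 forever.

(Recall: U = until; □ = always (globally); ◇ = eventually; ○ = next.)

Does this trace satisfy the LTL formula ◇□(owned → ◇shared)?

□(owned → ◇shared) holds at position 0, which is reachable from 0, so ◇□(owned → ◇shared) holds.

Yes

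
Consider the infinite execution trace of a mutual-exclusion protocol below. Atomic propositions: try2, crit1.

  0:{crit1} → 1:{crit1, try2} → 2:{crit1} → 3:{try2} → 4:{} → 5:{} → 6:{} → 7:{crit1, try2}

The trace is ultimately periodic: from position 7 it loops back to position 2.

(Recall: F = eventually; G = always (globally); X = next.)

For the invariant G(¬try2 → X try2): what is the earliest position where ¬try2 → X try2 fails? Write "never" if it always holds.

Check ¬try2 → X try2 at each position in order: 0 ✓, 1 ✓, 2 ✓, 3 ✓.
At position 4 the labels are {} and the next position 5 has {}, so ¬try2 → X try2 is false there. This is the first violation.

4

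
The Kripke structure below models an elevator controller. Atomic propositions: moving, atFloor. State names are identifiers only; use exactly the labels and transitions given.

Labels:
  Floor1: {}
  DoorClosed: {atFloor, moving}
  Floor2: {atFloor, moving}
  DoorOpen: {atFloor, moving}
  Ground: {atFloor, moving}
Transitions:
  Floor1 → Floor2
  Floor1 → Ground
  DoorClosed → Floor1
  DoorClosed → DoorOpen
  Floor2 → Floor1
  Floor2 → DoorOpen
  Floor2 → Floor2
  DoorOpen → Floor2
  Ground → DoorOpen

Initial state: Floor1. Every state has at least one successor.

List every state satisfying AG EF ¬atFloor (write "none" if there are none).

States satisfying EF ¬atFloor: {Floor1, DoorClosed, Floor2, DoorOpen, Ground}.
States satisfying AG EF ¬atFloor: {Floor1, DoorClosed, Floor2, DoorOpen, Ground}.

{Floor1, DoorClosed, Floor2, DoorOpen, Ground}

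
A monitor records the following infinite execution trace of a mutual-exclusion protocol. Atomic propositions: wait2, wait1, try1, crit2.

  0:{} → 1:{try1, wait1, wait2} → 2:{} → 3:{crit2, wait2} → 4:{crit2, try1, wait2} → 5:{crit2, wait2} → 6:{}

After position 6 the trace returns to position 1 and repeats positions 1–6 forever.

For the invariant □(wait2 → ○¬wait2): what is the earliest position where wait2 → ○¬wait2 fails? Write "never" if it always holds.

Check wait2 → ○¬wait2 at each position in order: 0 ✓, 1 ✓, 2 ✓.
At position 3 the labels are {crit2, wait2} and the next position 4 has {crit2, try1, wait2}, so wait2 → ○¬wait2 is false there. This is the first violation.

3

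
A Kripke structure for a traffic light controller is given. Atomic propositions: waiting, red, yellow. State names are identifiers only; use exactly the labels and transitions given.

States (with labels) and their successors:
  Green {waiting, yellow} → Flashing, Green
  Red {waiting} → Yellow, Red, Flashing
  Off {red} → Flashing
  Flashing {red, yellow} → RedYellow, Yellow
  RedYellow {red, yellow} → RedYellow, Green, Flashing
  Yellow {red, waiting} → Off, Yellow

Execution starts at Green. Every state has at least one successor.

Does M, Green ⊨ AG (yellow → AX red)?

States satisfying yellow → AX red: {Red, Off, Flashing, Yellow}.
States satisfying AG (yellow → AX red): ∅.
Green is reachable from Green and violates yellow → AX red, so AG fails at Green.
Green ∉ Sat(AG (yellow → AX red)).

Violated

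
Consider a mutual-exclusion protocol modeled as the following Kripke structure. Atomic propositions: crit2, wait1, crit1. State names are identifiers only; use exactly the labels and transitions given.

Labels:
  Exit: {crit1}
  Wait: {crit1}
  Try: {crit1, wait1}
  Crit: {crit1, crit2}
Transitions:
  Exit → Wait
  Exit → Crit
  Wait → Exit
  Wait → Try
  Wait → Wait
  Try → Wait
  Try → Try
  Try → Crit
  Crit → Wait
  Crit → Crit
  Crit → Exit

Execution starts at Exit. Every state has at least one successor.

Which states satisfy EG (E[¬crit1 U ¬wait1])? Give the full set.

{Exit, Wait, Crit}

States satisfying E[¬crit1 U ¬wait1]: {Exit, Wait, Crit}.
States satisfying EG (E[¬crit1 U ¬wait1]): {Exit, Wait, Crit}.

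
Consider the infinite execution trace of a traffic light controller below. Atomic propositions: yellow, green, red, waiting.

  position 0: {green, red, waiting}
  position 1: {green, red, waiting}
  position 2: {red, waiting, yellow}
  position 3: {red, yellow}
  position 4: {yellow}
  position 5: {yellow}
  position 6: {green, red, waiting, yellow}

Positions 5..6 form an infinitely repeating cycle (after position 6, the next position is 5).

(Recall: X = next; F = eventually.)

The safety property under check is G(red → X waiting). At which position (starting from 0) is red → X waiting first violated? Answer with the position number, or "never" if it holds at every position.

2

Check red → X waiting at each position in order: 0 ✓, 1 ✓.
At position 2 the labels are {red, waiting, yellow} and the next position 3 has {red, yellow}, so red → X waiting is false there. This is the first violation.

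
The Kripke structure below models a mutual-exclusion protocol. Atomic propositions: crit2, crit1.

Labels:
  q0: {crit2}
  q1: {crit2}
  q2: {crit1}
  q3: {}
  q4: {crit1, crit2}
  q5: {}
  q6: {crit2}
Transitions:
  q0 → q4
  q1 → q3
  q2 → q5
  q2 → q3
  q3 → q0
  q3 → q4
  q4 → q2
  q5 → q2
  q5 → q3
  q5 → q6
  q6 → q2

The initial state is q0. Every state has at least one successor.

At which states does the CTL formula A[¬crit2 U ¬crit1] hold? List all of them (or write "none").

States satisfying ¬crit2: {q2, q3, q5}.
States satisfying ¬crit1: {q0, q1, q3, q5, q6}.
States satisfying A[¬crit2 U ¬crit1]: {q0, q1, q2, q3, q5, q6}.

{q0, q1, q2, q3, q5, q6}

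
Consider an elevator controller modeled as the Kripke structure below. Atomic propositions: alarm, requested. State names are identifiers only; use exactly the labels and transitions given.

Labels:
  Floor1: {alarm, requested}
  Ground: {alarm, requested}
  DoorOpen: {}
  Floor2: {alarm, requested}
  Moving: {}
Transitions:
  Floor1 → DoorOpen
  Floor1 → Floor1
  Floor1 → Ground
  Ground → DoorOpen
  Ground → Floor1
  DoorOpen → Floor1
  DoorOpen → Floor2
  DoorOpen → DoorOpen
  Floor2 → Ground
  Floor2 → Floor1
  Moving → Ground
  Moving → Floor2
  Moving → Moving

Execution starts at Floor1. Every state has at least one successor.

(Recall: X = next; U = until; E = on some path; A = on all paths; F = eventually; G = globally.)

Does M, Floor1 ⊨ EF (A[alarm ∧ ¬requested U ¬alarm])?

Yes

States satisfying A[alarm ∧ ¬requested U ¬alarm]: {DoorOpen, Moving}.
States satisfying EF (A[alarm ∧ ¬requested U ¬alarm]): {Floor1, Ground, DoorOpen, Floor2, Moving}.
Some path from Floor1 reaches a state where A[alarm ∧ ¬requested U ¬alarm] holds.
Floor1 ∈ Sat(EF (A[alarm ∧ ¬requested U ¬alarm])).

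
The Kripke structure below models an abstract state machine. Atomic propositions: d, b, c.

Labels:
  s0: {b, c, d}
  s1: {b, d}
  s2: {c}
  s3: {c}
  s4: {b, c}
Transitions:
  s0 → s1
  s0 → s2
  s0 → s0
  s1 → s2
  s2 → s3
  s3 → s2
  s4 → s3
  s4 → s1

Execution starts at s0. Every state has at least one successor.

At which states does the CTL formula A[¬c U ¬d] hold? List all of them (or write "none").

States satisfying ¬c: {s1}.
States satisfying ¬d: {s2, s3, s4}.
States satisfying A[¬c U ¬d]: {s1, s2, s3, s4}.

{s1, s2, s3, s4}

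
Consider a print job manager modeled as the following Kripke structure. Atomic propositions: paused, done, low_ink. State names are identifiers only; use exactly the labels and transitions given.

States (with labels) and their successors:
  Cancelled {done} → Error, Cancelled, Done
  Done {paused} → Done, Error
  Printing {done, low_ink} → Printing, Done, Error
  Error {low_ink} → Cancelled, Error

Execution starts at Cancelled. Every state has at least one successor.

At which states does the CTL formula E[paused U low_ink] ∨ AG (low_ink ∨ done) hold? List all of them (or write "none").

States satisfying paused: {Done}.
States satisfying low_ink: {Printing, Error}.
States satisfying E[paused U low_ink]: {Done, Printing, Error}.
States satisfying low_ink ∨ done: {Cancelled, Printing, Error}.
States satisfying AG (low_ink ∨ done): ∅.
States satisfying E[paused U low_ink] ∨ AG (low_ink ∨ done): {Done, Printing, Error}.

{Done, Printing, Error}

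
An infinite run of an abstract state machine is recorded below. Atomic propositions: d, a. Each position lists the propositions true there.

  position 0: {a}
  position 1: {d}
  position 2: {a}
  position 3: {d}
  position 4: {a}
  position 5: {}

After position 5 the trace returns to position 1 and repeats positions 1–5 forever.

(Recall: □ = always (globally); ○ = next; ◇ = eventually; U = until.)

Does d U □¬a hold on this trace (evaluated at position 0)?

No

Walking from position 0: at position 0, □¬a has not yet held and d fails, so d U □¬a is false.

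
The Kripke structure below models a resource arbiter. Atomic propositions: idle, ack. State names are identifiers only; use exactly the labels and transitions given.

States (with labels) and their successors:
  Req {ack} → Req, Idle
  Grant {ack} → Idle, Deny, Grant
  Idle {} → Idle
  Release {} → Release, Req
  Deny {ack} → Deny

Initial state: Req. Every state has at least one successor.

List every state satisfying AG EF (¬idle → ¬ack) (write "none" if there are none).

States satisfying EF (¬idle → ¬ack): {Req, Grant, Idle, Release}.
States satisfying AG EF (¬idle → ¬ack): {Req, Idle, Release}.

{Req, Idle, Release}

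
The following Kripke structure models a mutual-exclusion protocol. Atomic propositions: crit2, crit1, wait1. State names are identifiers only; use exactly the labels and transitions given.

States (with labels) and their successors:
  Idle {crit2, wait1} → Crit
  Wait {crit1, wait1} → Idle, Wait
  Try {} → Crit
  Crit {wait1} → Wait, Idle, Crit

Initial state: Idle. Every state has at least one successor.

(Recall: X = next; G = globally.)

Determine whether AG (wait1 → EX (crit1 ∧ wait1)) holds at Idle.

States satisfying wait1 → EX (crit1 ∧ wait1): {Wait, Try, Crit}.
States satisfying AG (wait1 → EX (crit1 ∧ wait1)): ∅.
Idle is reachable from Idle and violates wait1 → EX (crit1 ∧ wait1), so AG fails at Idle.
Idle ∉ Sat(AG (wait1 → EX (crit1 ∧ wait1))).

Violated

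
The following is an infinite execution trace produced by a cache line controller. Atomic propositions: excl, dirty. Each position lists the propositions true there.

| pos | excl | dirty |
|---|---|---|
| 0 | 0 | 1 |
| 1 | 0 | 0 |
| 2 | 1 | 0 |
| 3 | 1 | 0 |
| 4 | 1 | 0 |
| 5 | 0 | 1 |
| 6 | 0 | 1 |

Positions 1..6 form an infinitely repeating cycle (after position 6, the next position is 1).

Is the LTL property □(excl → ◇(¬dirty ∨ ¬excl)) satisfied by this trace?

Yes

excl → ◇(¬dirty ∨ ¬excl) holds at every position 0..6, and those are all positions ever visited, so □(excl → ◇(¬dirty ∨ ¬excl)) holds.
Positions where excl holds: 2, 3, 4.
Check ◇(¬dirty ∨ ¬excl) at each: 2→ok, 3→ok, 4→ok.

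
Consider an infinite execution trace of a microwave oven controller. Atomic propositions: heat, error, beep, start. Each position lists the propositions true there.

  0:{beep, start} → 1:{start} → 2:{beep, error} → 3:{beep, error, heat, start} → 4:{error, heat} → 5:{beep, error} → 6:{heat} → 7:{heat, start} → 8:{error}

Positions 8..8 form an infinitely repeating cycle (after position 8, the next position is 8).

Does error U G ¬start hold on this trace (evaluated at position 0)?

No

Walking from position 0: at position 0, G ¬start has not yet held and error fails, so error U G ¬start is false.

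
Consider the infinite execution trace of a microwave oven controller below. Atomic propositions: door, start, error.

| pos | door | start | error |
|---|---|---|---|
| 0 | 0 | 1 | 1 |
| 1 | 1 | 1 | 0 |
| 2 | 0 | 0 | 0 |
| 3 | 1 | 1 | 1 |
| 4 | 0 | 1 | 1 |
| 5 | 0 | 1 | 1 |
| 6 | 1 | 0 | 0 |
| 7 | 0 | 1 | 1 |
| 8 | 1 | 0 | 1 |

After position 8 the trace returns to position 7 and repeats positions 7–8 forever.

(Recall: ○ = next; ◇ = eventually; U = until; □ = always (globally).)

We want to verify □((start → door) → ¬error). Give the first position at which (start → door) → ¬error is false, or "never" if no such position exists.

3

Check (start → door) → ¬error at each position in order: 0 ✓, 1 ✓, 2 ✓.
At position 3 the labels are {door, error, start}, so (start → door) → ¬error is false there. This is the first violation.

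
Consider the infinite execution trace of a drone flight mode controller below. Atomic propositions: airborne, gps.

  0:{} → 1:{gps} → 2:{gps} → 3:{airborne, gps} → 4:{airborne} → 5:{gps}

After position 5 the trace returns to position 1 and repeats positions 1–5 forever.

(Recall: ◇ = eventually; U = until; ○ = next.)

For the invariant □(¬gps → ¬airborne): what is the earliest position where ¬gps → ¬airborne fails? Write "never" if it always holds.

4

Check ¬gps → ¬airborne at each position in order: 0 ✓, 1 ✓, 2 ✓, 3 ✓.
At position 4 the labels are {airborne}, so ¬gps → ¬airborne is false there. This is the first violation.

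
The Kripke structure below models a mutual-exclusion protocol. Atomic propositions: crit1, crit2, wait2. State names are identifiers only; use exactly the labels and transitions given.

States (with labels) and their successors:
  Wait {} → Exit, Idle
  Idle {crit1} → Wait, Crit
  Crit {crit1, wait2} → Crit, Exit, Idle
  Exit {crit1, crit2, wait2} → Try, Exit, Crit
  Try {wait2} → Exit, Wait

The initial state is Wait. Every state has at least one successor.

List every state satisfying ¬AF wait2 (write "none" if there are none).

States satisfying wait2: {Crit, Exit, Try}.
States satisfying AF wait2: {Crit, Exit, Try}.
States satisfying ¬AF wait2: {Wait, Idle}.

{Wait, Idle}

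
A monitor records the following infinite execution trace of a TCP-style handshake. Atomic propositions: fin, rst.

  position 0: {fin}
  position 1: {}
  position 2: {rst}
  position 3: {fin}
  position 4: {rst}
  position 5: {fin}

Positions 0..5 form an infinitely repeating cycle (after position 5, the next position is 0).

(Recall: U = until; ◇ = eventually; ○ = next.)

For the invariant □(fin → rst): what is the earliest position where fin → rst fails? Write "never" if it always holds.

0

At position 0 the labels are {fin}, so fin → rst is false there. This is the first violation.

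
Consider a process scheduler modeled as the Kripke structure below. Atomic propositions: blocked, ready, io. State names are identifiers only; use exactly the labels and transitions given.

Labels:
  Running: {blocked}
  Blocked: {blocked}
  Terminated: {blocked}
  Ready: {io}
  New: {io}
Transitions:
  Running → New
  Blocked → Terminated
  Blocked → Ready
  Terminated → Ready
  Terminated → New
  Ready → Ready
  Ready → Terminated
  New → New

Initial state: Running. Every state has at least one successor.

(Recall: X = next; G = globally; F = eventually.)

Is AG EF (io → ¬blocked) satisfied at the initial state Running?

Satisfied

States satisfying EF (io → ¬blocked): {Running, Blocked, Terminated, Ready, New}.
States satisfying AG EF (io → ¬blocked): {Running, Blocked, Terminated, Ready, New}.
Every state reachable from Running satisfies EF (io → ¬blocked).
Running ∈ Sat(AG EF (io → ¬blocked)).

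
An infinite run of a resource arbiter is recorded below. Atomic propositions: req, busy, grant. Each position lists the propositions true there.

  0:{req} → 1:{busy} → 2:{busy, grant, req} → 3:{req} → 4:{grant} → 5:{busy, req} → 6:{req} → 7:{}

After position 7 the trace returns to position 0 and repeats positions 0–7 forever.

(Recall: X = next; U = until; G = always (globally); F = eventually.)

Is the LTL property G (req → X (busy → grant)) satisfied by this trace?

Does not hold

req → X (busy → grant) must hold at every position from 0 onward. It fails at position 0, so G (req → X (busy → grant)) is false.
Positions where req holds: 0, 2, 3, 5, 6.
Check X (busy → grant) at each: 0→fails, 2→ok, 3→ok, 5→ok, 6→ok.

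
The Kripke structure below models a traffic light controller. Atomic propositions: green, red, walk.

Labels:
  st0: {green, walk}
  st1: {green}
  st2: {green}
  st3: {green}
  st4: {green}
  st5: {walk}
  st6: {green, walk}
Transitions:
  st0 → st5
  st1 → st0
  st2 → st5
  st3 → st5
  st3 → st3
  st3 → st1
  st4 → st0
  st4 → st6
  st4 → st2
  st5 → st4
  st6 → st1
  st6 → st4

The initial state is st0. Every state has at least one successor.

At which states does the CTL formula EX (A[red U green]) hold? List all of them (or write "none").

{st1, st3, st4, st5, st6}

States satisfying A[red U green]: {st0, st1, st2, st3, st4, st6}.
States satisfying EX (A[red U green]): {st1, st3, st4, st5, st6}.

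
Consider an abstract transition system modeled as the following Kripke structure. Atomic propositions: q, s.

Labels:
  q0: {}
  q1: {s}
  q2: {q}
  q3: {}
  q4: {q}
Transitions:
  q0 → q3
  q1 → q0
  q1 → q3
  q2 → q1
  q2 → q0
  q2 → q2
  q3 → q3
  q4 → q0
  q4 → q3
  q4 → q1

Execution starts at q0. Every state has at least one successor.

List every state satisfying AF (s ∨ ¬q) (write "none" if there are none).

States satisfying s ∨ ¬q: {q0, q1, q3}.
States satisfying AF (s ∨ ¬q): {q0, q1, q3, q4}.

{q0, q1, q3, q4}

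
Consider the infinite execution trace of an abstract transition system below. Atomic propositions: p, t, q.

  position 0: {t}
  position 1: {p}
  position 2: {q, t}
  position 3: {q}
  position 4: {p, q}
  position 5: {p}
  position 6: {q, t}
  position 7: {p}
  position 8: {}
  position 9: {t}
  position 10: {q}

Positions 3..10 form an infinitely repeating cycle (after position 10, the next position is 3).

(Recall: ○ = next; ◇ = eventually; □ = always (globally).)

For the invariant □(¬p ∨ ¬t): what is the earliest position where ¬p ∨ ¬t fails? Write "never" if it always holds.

¬p ∨ ¬t holds at every position 0..10, and those are all the positions the trace ever visits, so the invariant □(¬p ∨ ¬t) is never violated.

never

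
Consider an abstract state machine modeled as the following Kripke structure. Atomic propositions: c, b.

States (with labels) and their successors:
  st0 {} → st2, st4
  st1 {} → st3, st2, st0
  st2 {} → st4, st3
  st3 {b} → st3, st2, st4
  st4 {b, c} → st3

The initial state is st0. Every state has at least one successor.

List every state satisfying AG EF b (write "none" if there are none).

{st0, st1, st2, st3, st4}

States satisfying EF b: {st0, st1, st2, st3, st4}.
States satisfying AG EF b: {st0, st1, st2, st3, st4}.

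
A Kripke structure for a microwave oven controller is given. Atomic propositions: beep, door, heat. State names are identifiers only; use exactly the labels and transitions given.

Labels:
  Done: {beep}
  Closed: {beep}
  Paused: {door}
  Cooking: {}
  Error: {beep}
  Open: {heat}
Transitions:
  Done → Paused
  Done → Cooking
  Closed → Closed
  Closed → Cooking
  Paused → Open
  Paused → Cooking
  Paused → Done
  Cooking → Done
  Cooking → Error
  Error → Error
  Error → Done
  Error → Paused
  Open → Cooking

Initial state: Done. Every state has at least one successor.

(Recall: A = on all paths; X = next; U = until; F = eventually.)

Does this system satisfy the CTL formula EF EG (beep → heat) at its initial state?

Violated

States satisfying EG (beep → heat): ∅.
States satisfying EF EG (beep → heat): ∅.
No suitable path/successor from Done witnesses the formula.
Done ∉ Sat(EF EG (beep → heat)).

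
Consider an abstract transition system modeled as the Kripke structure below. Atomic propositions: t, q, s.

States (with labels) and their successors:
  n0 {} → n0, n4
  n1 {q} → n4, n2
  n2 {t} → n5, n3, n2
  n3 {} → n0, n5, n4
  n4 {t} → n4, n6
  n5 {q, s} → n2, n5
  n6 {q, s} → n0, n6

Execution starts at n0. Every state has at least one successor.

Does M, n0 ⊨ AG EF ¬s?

Holds

States satisfying EF ¬s: {n0, n1, n2, n3, n4, n5, n6}.
States satisfying AG EF ¬s: {n0, n1, n2, n3, n4, n5, n6}.
Every state reachable from n0 satisfies EF ¬s.
n0 ∈ Sat(AG EF ¬s).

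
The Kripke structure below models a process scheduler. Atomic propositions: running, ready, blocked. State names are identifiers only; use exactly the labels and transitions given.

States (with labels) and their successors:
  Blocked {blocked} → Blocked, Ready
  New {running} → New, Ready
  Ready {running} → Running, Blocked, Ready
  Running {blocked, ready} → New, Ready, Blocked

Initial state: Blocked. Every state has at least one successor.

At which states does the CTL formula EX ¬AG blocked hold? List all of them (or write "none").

States satisfying ¬AG blocked: {Blocked, New, Ready, Running}.
States satisfying EX ¬AG blocked: {Blocked, New, Ready, Running}.

{Blocked, New, Ready, Running}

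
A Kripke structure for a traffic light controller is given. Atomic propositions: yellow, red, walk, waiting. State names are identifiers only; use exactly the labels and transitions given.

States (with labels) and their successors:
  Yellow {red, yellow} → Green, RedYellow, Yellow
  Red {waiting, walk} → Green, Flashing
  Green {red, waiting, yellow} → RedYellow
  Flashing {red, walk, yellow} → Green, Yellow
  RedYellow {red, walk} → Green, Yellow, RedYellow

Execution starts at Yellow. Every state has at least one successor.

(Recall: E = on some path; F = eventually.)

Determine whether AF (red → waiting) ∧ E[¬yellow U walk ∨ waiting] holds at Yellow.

States satisfying red → waiting: {Red, Green}.
States satisfying AF (red → waiting): {Red, Green}.
States satisfying ¬yellow: {Red, RedYellow}.
States satisfying walk ∨ waiting: {Red, Green, Flashing, RedYellow}.
States satisfying E[¬yellow U walk ∨ waiting]: {Red, Green, Flashing, RedYellow}.
States satisfying AF (red → waiting) ∧ E[¬yellow U walk ∨ waiting]: {Red, Green}.
Yellow ∉ Sat(AF (red → waiting) ∧ E[¬yellow U walk ∨ waiting]).

Does not hold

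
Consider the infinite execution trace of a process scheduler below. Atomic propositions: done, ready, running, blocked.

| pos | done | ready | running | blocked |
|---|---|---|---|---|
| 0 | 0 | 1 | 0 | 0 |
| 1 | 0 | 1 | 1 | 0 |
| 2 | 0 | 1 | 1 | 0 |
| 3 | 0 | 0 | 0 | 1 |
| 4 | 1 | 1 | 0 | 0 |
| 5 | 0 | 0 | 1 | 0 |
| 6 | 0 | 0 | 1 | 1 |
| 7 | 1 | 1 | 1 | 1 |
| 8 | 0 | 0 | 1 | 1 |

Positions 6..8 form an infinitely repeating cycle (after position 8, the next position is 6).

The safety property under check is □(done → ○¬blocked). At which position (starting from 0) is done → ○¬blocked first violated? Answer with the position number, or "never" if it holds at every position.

7

Check done → ○¬blocked at each position in order: 0 ✓, 1 ✓, 2 ✓, 3 ✓, 4 ✓, 5 ✓, 6 ✓.
At position 7 the labels are {blocked, done, ready, running} and the next position 8 has {blocked, running}, so done → ○¬blocked is false there. This is the first violation.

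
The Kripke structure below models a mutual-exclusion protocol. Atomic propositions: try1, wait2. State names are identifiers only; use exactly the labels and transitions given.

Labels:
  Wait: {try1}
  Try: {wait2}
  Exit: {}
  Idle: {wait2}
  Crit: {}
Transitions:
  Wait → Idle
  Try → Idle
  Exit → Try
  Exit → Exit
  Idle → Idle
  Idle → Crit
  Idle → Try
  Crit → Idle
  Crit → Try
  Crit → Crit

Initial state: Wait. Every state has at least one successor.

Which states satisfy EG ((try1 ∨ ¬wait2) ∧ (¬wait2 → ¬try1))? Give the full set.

States satisfying (try1 ∨ ¬wait2) ∧ (¬wait2 → ¬try1): {Exit, Crit}.
States satisfying EG ((try1 ∨ ¬wait2) ∧ (¬wait2 → ¬try1)): {Exit, Crit}.

{Exit, Crit}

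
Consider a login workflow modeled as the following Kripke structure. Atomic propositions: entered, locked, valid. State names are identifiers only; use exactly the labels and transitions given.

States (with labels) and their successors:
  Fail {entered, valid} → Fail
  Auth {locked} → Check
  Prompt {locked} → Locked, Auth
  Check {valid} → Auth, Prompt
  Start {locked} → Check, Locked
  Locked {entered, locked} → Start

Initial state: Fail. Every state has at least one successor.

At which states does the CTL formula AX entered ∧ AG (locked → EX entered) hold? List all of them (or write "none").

{Fail}

States satisfying entered: {Fail, Locked}.
States satisfying AX entered: {Fail}.
States satisfying locked → EX entered: {Fail, Prompt, Check, Start}.
States satisfying AG (locked → EX entered): {Fail}.
States satisfying AX entered ∧ AG (locked → EX entered): {Fail}.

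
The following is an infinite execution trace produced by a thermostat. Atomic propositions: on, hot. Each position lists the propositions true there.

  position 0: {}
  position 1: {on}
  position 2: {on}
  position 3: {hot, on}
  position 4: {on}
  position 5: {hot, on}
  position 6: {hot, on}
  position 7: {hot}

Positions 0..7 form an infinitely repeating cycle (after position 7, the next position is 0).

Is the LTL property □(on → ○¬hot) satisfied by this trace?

on → ○¬hot must hold at every position from 0 onward. It fails at position 2, so □(on → ○¬hot) is false.
Positions where on holds: 1, 2, 3, 4, 5, 6.
Check ○¬hot at each: 1→ok, 2→fails, 3→ok, 4→fails, 5→fails, 6→fails.

Violated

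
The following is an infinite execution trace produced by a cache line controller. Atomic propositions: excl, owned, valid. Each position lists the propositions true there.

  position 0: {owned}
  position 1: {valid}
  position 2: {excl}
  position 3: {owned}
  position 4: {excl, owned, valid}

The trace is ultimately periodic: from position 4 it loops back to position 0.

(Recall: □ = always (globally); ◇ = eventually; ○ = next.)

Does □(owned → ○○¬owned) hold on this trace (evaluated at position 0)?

owned → ○○¬owned must hold at every position from 0 onward. It fails at position 3, so □(owned → ○○¬owned) is false.
Positions where owned holds: 0, 3, 4.
Check ○○¬owned at each: 0→ok, 3→fails, 4→ok.

No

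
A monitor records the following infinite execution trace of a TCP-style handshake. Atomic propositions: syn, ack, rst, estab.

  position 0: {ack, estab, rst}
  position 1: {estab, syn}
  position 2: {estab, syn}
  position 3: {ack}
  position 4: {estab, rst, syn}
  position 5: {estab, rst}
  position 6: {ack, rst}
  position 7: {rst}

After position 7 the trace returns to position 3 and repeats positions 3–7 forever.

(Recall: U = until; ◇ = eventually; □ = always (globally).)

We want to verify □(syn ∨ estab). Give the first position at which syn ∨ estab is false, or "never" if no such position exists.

Check syn ∨ estab at each position in order: 0 ✓, 1 ✓, 2 ✓.
At position 3 the labels are {ack}, so syn ∨ estab is false there. This is the first violation.

3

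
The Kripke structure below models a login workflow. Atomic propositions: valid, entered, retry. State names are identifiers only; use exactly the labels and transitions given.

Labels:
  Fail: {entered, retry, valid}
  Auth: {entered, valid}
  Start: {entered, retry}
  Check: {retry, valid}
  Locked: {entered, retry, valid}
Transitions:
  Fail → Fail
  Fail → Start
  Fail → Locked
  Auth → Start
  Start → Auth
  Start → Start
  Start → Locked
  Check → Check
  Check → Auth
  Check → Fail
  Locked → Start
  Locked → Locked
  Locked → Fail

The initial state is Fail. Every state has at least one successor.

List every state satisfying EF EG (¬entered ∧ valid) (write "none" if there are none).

{Check}

States satisfying EG (¬entered ∧ valid): {Check}.
States satisfying EF EG (¬entered ∧ valid): {Check}.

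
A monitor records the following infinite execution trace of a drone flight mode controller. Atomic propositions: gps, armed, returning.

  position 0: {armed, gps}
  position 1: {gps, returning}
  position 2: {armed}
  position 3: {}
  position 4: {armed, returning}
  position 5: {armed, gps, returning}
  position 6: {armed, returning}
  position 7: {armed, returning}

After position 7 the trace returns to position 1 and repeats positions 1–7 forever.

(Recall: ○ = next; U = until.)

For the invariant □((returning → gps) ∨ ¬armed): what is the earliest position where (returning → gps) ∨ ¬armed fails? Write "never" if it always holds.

Check (returning → gps) ∨ ¬armed at each position in order: 0 ✓, 1 ✓, 2 ✓, 3 ✓.
At position 4 the labels are {armed, returning}, so (returning → gps) ∨ ¬armed is false there. This is the first violation.

4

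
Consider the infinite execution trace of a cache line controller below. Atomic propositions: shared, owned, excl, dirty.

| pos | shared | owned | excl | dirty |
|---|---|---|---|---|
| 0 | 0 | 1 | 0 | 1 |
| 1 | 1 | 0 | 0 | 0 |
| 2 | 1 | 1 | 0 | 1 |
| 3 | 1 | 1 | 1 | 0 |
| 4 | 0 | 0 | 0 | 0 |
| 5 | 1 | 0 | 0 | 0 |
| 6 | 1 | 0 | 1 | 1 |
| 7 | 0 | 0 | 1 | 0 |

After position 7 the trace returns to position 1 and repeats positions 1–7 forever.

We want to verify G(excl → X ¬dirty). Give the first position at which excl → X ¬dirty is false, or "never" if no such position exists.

never

excl → X ¬dirty holds at every position 0..7, and those are all the positions the trace ever visits, so the invariant G(excl → X ¬dirty) is never violated.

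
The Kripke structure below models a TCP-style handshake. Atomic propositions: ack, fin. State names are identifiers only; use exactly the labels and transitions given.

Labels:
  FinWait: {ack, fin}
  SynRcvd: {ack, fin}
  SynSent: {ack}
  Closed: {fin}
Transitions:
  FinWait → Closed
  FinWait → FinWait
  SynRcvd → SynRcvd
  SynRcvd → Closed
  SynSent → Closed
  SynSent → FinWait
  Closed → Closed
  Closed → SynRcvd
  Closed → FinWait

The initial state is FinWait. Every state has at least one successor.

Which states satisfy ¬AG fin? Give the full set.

States satisfying fin: {FinWait, SynRcvd, Closed}.
States satisfying AG fin: {FinWait, SynRcvd, Closed}.
States satisfying ¬AG fin: {SynSent}.

{SynSent}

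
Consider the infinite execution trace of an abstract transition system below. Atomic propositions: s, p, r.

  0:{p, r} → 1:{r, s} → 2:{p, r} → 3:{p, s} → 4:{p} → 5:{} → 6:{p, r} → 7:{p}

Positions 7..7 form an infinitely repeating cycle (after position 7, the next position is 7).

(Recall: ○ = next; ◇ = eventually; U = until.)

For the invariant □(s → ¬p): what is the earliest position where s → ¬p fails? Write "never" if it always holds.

Check s → ¬p at each position in order: 0 ✓, 1 ✓, 2 ✓.
At position 3 the labels are {p, s}, so s → ¬p is false there. This is the first violation.

3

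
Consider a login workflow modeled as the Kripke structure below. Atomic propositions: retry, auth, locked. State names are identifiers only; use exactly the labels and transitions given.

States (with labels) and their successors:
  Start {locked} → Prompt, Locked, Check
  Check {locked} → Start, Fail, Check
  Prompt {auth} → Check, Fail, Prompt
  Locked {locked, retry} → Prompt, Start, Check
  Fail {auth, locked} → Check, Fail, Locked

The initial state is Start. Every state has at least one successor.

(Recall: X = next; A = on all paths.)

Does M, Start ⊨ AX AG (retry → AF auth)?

Does not hold

States satisfying AG (retry → AF auth): ∅.
States satisfying AX AG (retry → AF auth): ∅.
Start ∉ Sat(AX AG (retry → AF auth)).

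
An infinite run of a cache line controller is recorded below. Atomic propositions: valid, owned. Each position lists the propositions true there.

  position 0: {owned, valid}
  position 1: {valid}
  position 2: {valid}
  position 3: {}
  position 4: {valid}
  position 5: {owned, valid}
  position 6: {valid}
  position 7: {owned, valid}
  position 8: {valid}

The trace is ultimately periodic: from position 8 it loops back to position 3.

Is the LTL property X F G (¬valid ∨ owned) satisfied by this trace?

Does not hold

The position after 0 is 1; F G (¬valid ∨ owned) is false there.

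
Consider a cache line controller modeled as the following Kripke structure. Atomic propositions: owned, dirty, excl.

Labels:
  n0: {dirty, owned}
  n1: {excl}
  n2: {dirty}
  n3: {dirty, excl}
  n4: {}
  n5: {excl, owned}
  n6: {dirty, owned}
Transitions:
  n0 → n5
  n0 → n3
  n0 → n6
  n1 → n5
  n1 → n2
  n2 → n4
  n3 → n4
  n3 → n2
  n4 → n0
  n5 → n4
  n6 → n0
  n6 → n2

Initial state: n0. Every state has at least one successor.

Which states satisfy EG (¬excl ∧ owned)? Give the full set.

States satisfying ¬excl ∧ owned: {n0, n6}.
States satisfying EG (¬excl ∧ owned): {n0, n6}.

{n0, n6}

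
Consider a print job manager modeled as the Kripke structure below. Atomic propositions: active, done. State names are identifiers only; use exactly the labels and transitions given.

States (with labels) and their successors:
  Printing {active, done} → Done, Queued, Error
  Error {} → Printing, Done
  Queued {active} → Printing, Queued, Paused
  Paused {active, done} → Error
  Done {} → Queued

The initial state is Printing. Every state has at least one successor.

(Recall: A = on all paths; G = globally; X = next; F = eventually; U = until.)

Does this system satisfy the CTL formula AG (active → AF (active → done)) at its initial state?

States satisfying active → AF (active → done): {Printing, Error, Paused, Done}.
States satisfying AG (active → AF (active → done)): ∅.
Queued is reachable from Printing and violates active → AF (active → done), so AG fails at Printing.
Printing ∉ Sat(AG (active → AF (active → done))).

Violated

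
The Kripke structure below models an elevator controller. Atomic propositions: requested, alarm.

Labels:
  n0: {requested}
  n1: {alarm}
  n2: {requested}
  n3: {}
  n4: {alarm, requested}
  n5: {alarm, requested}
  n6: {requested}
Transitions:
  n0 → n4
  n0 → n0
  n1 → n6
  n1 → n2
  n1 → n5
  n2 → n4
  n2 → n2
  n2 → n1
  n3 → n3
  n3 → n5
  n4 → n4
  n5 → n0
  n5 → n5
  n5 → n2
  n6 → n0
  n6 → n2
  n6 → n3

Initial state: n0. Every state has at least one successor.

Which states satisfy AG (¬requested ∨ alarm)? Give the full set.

{n4}

States satisfying ¬requested ∨ alarm: {n1, n3, n4, n5}.
States satisfying AG (¬requested ∨ alarm): {n4}.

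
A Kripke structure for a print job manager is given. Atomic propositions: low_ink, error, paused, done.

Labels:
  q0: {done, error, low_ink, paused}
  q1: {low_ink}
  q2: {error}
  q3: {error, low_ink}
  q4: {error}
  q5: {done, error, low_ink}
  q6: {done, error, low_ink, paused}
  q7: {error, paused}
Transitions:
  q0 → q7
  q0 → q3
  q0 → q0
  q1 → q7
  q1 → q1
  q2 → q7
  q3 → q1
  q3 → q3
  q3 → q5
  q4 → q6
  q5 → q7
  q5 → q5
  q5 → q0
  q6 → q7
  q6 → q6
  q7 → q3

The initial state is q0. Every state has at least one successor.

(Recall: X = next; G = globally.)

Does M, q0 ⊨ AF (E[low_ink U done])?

Yes

States satisfying E[low_ink U done]: {q0, q3, q5, q6}.
States satisfying AF (E[low_ink U done]): {q0, q2, q3, q4, q5, q6, q7}.
q0 ∈ Sat(AF (E[low_ink U done])).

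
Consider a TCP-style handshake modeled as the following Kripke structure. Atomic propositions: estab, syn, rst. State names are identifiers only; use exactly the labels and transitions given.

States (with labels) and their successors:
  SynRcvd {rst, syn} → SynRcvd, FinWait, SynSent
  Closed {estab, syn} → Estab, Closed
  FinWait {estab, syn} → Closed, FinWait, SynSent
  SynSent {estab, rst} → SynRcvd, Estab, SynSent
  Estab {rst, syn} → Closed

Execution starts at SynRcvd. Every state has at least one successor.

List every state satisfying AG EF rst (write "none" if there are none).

{SynRcvd, Closed, FinWait, SynSent, Estab}

States satisfying EF rst: {SynRcvd, Closed, FinWait, SynSent, Estab}.
States satisfying AG EF rst: {SynRcvd, Closed, FinWait, SynSent, Estab}.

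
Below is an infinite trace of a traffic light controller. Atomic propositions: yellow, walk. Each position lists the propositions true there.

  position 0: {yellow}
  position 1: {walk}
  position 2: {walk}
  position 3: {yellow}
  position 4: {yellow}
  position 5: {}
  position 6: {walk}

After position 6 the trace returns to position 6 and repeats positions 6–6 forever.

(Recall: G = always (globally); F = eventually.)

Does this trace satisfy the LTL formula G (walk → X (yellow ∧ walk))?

walk → X (yellow ∧ walk) must hold at every position from 0 onward. It fails at position 1, so G (walk → X (yellow ∧ walk)) is false.
Positions where walk holds: 1, 2, 6.
Check X (yellow ∧ walk) at each: 1→fails, 2→fails, 6→fails.

Does not hold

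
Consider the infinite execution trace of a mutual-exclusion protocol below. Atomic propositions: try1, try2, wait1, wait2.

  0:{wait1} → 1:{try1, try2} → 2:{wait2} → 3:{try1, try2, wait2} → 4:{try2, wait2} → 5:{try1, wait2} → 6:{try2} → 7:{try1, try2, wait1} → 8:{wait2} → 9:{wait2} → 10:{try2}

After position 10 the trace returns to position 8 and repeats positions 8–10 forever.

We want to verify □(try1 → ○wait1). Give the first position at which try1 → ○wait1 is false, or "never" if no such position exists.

1

Check try1 → ○wait1 at each position in order: 0 ✓.
At position 1 the labels are {try1, try2} and the next position 2 has {wait2}, so try1 → ○wait1 is false there. This is the first violation.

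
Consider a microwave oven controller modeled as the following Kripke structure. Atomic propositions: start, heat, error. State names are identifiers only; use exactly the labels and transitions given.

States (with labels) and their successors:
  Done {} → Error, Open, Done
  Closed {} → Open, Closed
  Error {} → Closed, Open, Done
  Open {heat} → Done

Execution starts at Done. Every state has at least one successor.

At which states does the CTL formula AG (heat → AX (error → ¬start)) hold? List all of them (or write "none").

{Done, Closed, Error, Open}

States satisfying heat → AX (error → ¬start): {Done, Closed, Error, Open}.
States satisfying AG (heat → AX (error → ¬start)): {Done, Closed, Error, Open}.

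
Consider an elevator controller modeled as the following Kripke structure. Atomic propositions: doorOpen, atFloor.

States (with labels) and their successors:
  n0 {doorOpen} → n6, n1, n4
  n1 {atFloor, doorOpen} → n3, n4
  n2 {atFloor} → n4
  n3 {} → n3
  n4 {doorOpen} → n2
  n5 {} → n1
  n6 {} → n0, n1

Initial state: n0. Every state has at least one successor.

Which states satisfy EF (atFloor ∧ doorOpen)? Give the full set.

{n0, n1, n5, n6}

States satisfying atFloor ∧ doorOpen: {n1}.
States satisfying EF (atFloor ∧ doorOpen): {n0, n1, n5, n6}.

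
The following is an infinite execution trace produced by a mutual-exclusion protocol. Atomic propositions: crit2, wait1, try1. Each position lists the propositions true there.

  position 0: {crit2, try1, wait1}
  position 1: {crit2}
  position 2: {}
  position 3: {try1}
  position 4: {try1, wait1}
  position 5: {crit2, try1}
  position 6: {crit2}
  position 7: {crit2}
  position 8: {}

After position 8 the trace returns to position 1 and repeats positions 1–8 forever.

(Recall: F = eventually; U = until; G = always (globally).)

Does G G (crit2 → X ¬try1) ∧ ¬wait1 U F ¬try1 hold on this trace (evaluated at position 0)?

Holds

G (crit2 → X ¬try1) holds at every position 0..8, and those are all positions ever visited, so G G (crit2 → X ¬try1) holds.
Walking from position 0: F ¬try1 first holds at position 0, and ¬wait1 holds at every earlier position along the way, so ¬wait1 U F ¬try1 holds.
At position 0: G G (crit2 → X ¬try1) is true; ¬wait1 U F ¬try1 is true; so G G (crit2 → X ¬try1) ∧ ¬wait1 U F ¬try1 is true.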